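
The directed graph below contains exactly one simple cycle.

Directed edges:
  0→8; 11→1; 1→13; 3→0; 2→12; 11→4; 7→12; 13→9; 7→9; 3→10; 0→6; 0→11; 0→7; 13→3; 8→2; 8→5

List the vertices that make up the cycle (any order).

DFS with gray/black marking from 3:
3 gray
  0 gray
    6 gray
    6 black
    11 gray
      4 gray
      4 black
      1 gray
        13 gray
          13→3: 3 is gray → back edge
Back edge closes the cycle 3 → 0 → 11 → 1 → 13 → 3; its vertices are {0, 1, 3, 11, 13}.

0, 1, 3, 11, 13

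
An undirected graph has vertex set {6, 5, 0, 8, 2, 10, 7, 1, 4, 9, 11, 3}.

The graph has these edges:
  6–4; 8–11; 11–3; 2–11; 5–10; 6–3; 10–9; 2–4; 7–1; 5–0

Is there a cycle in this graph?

Yes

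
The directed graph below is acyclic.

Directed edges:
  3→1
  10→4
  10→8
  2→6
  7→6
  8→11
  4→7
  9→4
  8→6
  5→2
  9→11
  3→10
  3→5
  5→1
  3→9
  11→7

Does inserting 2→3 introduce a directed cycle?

Yes

Adding 2→3 creates a cycle iff 3 can already reach 2.
Path from 3: 3 → 5 → 2.
So 3 → … → 2 → 3 is a cycle.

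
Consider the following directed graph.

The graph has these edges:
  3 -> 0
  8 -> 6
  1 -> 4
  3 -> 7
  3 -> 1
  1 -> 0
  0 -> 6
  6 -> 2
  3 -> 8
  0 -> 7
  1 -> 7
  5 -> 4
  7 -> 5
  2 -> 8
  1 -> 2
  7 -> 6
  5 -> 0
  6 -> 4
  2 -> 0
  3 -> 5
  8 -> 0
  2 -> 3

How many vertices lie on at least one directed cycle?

8

A vertex is on a directed cycle iff it belongs to a strongly connected component of size ≥ 2 (or has a self-loop).
The vertices on cycles are {0, 1, 2, 3, 5, 6, 7, 8} — 8 in total.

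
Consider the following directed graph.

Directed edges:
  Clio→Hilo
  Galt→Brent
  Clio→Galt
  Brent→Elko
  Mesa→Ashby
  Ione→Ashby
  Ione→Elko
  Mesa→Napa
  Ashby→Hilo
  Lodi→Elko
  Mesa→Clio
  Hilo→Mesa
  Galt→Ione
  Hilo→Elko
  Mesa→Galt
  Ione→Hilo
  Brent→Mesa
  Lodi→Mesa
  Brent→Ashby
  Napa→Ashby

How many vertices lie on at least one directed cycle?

8

A vertex is on a directed cycle iff it belongs to a strongly connected component of size ≥ 2 (or has a self-loop).
The vertices on cycles are {Clio, Galt, Hilo, Ione, Mesa, Napa, Ashby, Brent} — 8 in total.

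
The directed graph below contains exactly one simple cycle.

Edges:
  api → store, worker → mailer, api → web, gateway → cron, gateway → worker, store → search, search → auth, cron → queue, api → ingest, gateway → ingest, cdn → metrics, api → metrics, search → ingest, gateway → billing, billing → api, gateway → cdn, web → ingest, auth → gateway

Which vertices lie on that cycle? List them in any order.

DFS with gray/black marking from gateway:
gateway gray
  worker gray
    mailer gray
    mailer black
  worker black
  ingest gray
  ingest black
  billing gray
    api gray
      web gray
        web→ingest: ingest black — skip
      web black
      store gray
        search gray
          auth gray
            auth→gateway: gateway is gray → back edge
Back edge closes the cycle gateway → billing → api → store → search → auth → gateway; its vertices are {api, auth, store, search, billing, gateway}.

api, auth, store, search, billing, gateway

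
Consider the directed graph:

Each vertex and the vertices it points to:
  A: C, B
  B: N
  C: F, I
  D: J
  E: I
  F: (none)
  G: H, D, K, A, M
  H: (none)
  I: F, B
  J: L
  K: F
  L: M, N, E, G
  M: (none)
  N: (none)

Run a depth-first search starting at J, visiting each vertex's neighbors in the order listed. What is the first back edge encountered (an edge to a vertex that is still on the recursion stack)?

DFS from J (visiting each vertex's neighbors in the order listed); mark gray on enter, black on exit:
J gray
  L gray
    M gray
    M black
    N gray
    N black
    E gray
      I gray
        F gray
        F black
        B gray
          B→N: N black — skip
        B black
      I black
    E black
    G gray
      H gray
      H black
      D gray
        D→J: J is gray → back edge
First back edge: D → J.

D->J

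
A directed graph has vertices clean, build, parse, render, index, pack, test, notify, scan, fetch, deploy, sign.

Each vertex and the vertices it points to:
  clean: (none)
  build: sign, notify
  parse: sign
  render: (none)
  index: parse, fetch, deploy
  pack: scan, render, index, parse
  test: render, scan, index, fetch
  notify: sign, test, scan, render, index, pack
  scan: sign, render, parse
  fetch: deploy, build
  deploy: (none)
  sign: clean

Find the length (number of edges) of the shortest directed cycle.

4

For each vertex v, BFS finds the shortest path from v back to v.
The shortest such closed walk is notify → index → fetch → build → notify, length 4.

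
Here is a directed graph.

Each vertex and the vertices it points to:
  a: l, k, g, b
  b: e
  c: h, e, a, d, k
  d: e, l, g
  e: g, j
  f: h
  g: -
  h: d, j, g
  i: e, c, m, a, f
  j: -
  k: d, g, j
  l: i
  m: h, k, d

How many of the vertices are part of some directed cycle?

9

A vertex is on a directed cycle iff it belongs to a strongly connected component of size ≥ 2 (or has a self-loop).
The vertices on cycles are {a, c, d, f, h, i, k, l, m} — 9 in total.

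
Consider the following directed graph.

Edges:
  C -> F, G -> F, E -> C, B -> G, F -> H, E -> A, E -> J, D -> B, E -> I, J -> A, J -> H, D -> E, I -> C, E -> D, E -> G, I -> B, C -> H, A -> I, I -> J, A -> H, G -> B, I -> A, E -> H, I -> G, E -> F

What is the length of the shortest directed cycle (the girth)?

For each vertex v, BFS finds the shortest path from v back to v.
The shortest such closed walk is D → E → D, length 2.

2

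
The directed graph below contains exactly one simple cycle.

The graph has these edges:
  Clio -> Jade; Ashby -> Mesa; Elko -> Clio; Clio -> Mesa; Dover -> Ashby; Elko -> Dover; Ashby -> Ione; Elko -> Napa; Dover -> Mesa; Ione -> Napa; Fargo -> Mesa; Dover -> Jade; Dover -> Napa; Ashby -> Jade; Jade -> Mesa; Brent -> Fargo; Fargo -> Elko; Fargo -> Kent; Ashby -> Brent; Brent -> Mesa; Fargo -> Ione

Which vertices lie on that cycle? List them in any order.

Elko, Ashby, Brent, Dover, Fargo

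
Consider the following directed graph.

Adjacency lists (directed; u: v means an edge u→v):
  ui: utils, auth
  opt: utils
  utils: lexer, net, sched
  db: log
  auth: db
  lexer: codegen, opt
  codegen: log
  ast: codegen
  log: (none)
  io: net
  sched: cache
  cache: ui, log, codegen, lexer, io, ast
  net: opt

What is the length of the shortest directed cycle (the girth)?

For each vertex v, BFS finds the shortest path from v back to v.
The shortest such closed walk is net → opt → utils → net, length 3.

3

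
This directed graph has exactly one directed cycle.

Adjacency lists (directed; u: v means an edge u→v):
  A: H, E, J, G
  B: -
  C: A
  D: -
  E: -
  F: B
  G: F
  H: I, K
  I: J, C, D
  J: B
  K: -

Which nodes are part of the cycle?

DFS with gray/black marking from A:
A gray
  H gray
    I gray
      J gray
        B gray
        B black
      J black
      C gray
        C→A: A is gray → back edge
Back edge closes the cycle A → H → I → C → A; its vertices are {A, C, H, I}.

A, C, H, I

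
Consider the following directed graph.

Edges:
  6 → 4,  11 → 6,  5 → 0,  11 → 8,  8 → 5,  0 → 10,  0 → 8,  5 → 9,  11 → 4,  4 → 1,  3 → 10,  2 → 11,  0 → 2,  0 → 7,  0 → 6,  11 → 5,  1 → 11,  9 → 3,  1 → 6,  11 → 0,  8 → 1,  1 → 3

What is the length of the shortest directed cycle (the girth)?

3

For each vertex v, BFS finds the shortest path from v back to v.
The shortest such closed walk is 11 → 4 → 1 → 11, length 3.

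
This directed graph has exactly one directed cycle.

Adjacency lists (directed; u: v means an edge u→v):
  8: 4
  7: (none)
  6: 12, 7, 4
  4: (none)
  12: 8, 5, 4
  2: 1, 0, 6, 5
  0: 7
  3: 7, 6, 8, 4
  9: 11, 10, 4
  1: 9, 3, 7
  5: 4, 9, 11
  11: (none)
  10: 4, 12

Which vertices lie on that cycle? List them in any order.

5, 9, 10, 12

DFS with gray/black marking from 5:
5 gray
  4 gray
  4 black
  9 gray
    11 gray
    11 black
    10 gray
      10→4: 4 black — skip
      12 gray
        8 gray
          8→4: 4 black — skip
        8 black
        12→5: 5 is gray → back edge
Back edge closes the cycle 5 → 9 → 10 → 12 → 5; its vertices are {5, 9, 10, 12}.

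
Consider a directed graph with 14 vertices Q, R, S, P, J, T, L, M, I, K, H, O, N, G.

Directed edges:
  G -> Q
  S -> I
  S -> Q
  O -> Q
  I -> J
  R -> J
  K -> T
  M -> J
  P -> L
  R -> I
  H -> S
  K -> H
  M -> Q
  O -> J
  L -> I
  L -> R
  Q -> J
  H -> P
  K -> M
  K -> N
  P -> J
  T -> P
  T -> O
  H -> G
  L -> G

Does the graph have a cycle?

No

DFS with white/gray/black marking, starting from N:
N gray
N black
Q gray
  J gray
  J black
Q black
R gray
  I gray
    I→J: J black — skip
  I black
  R→J: J black — skip
R black
S gray
  S→I: I black — skip
  S→Q: Q black — skip
S black
P gray
  P→J: J black — skip
  L gray
    L→R: R black — skip
    G gray
      G→Q: Q black — skip
    G black
    L→I: I black — skip
  L black
P black
T gray
  O gray
    O→J: J black — skip
    O→Q: Q black — skip
  O black
  T→P: P black — skip
T black
M gray
  M→J: J black — skip
  M→Q: Q black — skip
M black
K gray
  K→T: T black — skip
  H gray
    H→S: S black — skip
    H→G: G black — skip
    H→P: P black — skip
  H black
  K→N: N black — skip
  K→M: M black — skip
K black
Every edge goes to a white or black vertex — no back edge, so the graph is acyclic.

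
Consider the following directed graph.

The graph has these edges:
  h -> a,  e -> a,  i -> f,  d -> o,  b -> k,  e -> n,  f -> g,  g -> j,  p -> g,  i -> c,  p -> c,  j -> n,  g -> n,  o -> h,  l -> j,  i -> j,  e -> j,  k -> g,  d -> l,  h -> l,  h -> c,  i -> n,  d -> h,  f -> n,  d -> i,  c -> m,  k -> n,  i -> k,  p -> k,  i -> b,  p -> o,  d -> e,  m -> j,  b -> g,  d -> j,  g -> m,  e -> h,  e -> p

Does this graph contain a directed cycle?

No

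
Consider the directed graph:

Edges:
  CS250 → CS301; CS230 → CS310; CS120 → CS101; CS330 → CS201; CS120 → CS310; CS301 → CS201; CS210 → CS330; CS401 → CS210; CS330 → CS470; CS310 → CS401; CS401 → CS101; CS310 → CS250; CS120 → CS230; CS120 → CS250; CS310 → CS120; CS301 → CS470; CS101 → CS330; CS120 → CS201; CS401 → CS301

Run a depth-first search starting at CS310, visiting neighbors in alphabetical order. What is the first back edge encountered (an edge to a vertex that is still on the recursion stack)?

CS230→CS310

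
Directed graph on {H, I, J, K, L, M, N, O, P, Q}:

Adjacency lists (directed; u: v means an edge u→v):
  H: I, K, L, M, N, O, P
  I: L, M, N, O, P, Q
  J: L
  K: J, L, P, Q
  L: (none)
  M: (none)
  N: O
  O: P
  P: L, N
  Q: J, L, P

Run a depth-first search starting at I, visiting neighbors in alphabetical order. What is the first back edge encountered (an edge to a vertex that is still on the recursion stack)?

DFS from I (visiting neighbors in alphabetical order); mark gray on enter, black on exit:
I gray
  L gray
  L black
  M gray
  M black
  N gray
    O gray
      P gray
        P→L: L black — skip
        P→N: N is gray → back edge
First back edge: P → N.

P->N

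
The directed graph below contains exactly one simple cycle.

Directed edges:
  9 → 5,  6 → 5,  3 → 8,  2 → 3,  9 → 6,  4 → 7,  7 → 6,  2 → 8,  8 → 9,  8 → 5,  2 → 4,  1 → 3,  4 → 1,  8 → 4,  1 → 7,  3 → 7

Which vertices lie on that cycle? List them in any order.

1, 3, 4, 8

DFS with gray/black marking from 4:
4 gray
  1 gray
    3 gray
      8 gray
        9 gray
          6 gray
            5 gray
            5 black
          6 black
          9→5: 5 black — skip
        9 black
        8→5: 5 black — skip
        8→4: 4 is gray → back edge
Back edge closes the cycle 4 → 1 → 3 → 8 → 4; its vertices are {1, 3, 4, 8}.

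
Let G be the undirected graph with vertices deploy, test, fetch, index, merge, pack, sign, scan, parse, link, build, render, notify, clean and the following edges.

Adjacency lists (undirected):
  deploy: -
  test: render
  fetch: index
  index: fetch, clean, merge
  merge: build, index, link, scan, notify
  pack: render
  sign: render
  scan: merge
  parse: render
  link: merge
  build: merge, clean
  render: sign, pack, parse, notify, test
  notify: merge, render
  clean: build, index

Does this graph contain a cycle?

Yes

DFS, tracking each vertex's parent; an edge to a visited non-parent vertex closes a cycle.
Start from link:
visit link (parent –)
  visit merge (parent link)
    visit build (parent merge)
      build–merge: parent, skip
      visit clean (parent build)
        clean–build: parent, skip
        visit index (parent clean)
          visit fetch (parent index)
            fetch–index: parent, skip
          index–clean: parent, skip
          index–merge: merge visited and ≠ parent → cycle
Cycle: merge – build – clean – index – merge.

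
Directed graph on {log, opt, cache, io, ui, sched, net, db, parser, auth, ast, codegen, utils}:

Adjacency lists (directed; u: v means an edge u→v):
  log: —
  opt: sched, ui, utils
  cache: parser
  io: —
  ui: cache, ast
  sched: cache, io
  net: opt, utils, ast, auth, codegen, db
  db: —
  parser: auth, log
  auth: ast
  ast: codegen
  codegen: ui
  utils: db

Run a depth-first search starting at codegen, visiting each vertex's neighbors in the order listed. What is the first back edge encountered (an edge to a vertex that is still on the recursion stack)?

ast→codegen

DFS from codegen (visiting each vertex's neighbors in the order listed); mark gray on enter, black on exit:
codegen gray
  ui gray
    cache gray
      parser gray
        auth gray
          ast gray
            ast→codegen: codegen is gray → back edge
First back edge: ast → codegen.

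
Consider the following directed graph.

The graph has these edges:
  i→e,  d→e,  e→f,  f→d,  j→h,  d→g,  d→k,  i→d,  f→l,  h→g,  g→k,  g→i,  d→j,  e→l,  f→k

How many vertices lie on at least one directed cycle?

A vertex is on a directed cycle iff it belongs to a strongly connected component of size ≥ 2 (or has a self-loop).
The vertices on cycles are {d, e, f, g, h, i, j} — 7 in total.

7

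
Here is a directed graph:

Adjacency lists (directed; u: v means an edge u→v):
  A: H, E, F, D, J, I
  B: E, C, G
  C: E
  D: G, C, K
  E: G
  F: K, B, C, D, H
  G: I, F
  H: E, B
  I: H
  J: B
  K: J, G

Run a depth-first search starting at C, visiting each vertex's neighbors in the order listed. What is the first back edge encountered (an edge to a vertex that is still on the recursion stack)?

DFS from C (visiting each vertex's neighbors in the order listed); mark gray on enter, black on exit:
C gray
  E gray
    G gray
      I gray
        H gray
          H→E: E is gray → back edge
First back edge: H → E.

H→E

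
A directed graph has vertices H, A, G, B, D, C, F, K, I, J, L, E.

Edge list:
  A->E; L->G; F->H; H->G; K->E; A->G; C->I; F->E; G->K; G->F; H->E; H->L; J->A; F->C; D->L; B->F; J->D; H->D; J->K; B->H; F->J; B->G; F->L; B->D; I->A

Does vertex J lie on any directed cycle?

J is on a cycle iff J can reach itself via ≥1 edge.
J → A → G → F → J — yes.

Yes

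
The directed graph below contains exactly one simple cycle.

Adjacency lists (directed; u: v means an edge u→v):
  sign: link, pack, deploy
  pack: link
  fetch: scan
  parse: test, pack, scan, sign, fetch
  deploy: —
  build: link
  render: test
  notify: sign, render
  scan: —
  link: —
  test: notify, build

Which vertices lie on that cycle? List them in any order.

test, notify, render

DFS with gray/black marking from test:
test gray
  notify gray
    sign gray
      link gray
      link black
      pack gray
        pack→link: link black — skip
      pack black
      deploy gray
      deploy black
    sign black
    render gray
      render→test: test is gray → back edge
Back edge closes the cycle test → notify → render → test; its vertices are {test, notify, render}.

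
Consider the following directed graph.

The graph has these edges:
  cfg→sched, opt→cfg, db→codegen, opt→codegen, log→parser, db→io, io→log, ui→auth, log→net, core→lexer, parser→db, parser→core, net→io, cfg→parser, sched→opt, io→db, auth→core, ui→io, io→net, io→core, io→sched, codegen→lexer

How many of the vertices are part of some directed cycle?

8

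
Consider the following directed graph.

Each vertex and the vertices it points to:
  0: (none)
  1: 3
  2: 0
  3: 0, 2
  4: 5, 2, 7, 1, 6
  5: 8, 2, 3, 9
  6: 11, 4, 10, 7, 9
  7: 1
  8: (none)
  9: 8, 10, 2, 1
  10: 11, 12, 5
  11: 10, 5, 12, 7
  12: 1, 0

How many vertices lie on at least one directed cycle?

A vertex is on a directed cycle iff it belongs to a strongly connected component of size ≥ 2 (or has a self-loop).
The vertices on cycles are {4, 5, 6, 9, 10, 11} — 6 in total.

6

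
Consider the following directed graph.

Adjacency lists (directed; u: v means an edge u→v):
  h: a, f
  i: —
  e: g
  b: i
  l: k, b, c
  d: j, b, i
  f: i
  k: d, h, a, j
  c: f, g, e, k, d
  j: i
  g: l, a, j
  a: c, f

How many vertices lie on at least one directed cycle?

7

A vertex is on a directed cycle iff it belongs to a strongly connected component of size ≥ 2 (or has a self-loop).
The vertices on cycles are {a, c, e, g, h, k, l} — 7 in total.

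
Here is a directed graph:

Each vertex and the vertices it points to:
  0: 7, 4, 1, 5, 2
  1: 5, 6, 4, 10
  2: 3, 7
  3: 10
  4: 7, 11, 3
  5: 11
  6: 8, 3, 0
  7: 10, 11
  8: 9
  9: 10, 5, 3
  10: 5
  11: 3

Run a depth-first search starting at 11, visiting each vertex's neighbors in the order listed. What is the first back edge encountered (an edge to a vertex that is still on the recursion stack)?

5→11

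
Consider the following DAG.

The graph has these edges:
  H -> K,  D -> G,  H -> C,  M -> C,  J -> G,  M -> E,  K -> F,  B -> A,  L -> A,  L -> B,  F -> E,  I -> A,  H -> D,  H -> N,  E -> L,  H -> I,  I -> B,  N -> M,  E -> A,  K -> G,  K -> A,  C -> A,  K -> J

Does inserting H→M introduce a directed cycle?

Adding H→M creates a cycle iff M can already reach H.
Explore from M: no path reaches H. The graph stays acyclic.

No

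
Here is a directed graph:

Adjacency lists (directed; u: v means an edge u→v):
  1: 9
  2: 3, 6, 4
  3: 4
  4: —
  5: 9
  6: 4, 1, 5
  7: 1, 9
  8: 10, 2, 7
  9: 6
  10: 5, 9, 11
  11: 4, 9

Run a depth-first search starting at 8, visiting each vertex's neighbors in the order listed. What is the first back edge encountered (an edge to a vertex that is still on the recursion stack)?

DFS from 8 (visiting each vertex's neighbors in the order listed); mark gray on enter, black on exit:
8 gray
  10 gray
    5 gray
      9 gray
        6 gray
          4 gray
          4 black
          1 gray
            1→9: 9 is gray → back edge
First back edge: 1 → 9.

1->9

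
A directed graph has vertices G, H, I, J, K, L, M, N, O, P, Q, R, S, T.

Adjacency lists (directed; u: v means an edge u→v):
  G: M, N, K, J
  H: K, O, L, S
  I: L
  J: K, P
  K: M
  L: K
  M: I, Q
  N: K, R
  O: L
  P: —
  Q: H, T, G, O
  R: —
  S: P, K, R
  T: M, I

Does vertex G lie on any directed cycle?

G is on a cycle iff G can reach itself via ≥1 edge.
G → M → Q → G — yes.

Yes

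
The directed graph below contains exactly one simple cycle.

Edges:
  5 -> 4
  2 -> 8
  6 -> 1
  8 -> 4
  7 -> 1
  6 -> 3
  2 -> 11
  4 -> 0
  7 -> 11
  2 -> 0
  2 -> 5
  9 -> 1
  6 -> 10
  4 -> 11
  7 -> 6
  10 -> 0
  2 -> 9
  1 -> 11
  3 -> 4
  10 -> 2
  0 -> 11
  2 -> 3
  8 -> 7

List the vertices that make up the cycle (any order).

2, 6, 7, 8, 10

DFS with gray/black marking from 6:
6 gray
  1 gray
    11 gray
    11 black
  1 black
  3 gray
    4 gray
      0 gray
        0→11: 11 black — skip
      0 black
      4→11: 11 black — skip
    4 black
  3 black
  10 gray
    2 gray
      2→3: 3 black — skip
      5 gray
        5→4: 4 black — skip
      5 black
      2→11: 11 black — skip
      9 gray
        9→1: 1 black — skip
      9 black
      2→0: 0 black — skip
      8 gray
        8→4: 4 black — skip
        7 gray
          7→1: 1 black — skip
          7→11: 11 black — skip
          7→6: 6 is gray → back edge
Back edge closes the cycle 6 → 10 → 2 → 8 → 7 → 6; its vertices are {2, 6, 7, 8, 10}.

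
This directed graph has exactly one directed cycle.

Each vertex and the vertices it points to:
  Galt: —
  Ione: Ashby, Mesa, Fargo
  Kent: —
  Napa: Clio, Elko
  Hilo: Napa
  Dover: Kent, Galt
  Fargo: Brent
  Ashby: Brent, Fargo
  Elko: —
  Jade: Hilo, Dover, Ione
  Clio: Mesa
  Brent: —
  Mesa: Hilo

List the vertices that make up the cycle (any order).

DFS with gray/black marking from Hilo:
Hilo gray
  Napa gray
    Clio gray
      Mesa gray
        Mesa→Hilo: Hilo is gray → back edge
Back edge closes the cycle Hilo → Napa → Clio → Mesa → Hilo; its vertices are {Clio, Hilo, Mesa, Napa}.

Clio, Hilo, Mesa, Napa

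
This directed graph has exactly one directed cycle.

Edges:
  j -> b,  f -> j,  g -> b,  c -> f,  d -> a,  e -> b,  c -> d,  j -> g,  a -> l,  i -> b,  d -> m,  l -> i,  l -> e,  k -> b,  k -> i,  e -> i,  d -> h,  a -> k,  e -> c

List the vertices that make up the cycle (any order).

DFS with gray/black marking from c:
c gray
  f gray
    j gray
      b gray
      b black
      g gray
        g→b: b black — skip
      g black
    j black
  f black
  d gray
    a gray
      k gray
        k→b: b black — skip
        i gray
          i→b: b black — skip
        i black
      k black
      l gray
        l→i: i black — skip
        e gray
          e→c: c is gray → back edge
Back edge closes the cycle c → d → a → l → e → c; its vertices are {a, c, d, e, l}.

a, c, d, e, l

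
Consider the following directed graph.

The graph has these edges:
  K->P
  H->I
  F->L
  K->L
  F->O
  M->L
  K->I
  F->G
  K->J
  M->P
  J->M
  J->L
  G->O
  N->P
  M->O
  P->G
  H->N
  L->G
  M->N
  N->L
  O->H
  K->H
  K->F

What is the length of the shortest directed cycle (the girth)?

For each vertex v, BFS finds the shortest path from v back to v.
The shortest such closed walk is H → N → P → G → O → H, length 5.

5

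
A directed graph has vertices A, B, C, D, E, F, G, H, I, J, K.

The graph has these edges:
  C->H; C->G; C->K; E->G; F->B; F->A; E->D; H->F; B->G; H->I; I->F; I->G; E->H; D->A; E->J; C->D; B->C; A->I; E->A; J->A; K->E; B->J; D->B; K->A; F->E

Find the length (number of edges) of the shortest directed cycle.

For each vertex v, BFS finds the shortest path from v back to v.
The shortest such closed walk is C → D → B → C, length 3.

3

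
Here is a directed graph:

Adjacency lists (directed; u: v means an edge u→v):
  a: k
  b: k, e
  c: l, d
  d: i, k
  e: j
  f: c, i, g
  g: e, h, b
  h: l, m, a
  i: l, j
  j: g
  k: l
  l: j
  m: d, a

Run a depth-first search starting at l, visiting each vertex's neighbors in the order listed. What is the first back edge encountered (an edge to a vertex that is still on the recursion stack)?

DFS from l (visiting each vertex's neighbors in the order listed); mark gray on enter, black on exit:
l gray
  j gray
    g gray
      e gray
        e→j: j is gray → back edge
First back edge: e → j.

e→j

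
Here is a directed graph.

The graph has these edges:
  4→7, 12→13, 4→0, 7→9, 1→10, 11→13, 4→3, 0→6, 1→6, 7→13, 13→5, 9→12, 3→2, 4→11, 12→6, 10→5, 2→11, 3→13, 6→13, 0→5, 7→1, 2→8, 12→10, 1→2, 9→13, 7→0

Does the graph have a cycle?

DFS with white/gray/black marking, starting from 11:
11 gray
  13 gray
    5 gray
    5 black
  13 black
11 black
0 gray
  6 gray
    6→13: 13 black — skip
  6 black
  0→5: 5 black — skip
0 black
1 gray
  2 gray
    8 gray
    8 black
    2→11: 11 black — skip
  2 black
  1→6: 6 black — skip
  10 gray
    10→5: 5 black — skip
  10 black
1 black
3 gray
  3→13: 13 black — skip
  3→2: 2 black — skip
3 black
4 gray
  4→11: 11 black — skip
  4→0: 0 black — skip
  4→3: 3 black — skip
  7 gray
    7→0: 0 black — skip
    7→1: 1 black — skip
    9 gray
      9→13: 13 black — skip
      12 gray
        12→6: 6 black — skip
        12→13: 13 black — skip
        12→10: 10 black — skip
      12 black
    9 black
    7→13: 13 black — skip
  7 black
4 black
Every edge goes to a white or black vertex — no back edge, so the graph is acyclic.

No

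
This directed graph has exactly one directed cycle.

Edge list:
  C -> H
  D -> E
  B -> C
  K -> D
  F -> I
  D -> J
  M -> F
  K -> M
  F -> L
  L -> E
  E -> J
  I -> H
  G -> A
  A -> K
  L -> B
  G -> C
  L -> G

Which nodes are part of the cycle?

A, F, G, K, L, M

DFS with gray/black marking from K:
K gray
  M gray
    F gray
      I gray
        H gray
        H black
      I black
      L gray
        E gray
          J gray
          J black
        E black
        B gray
          C gray
            C→H: H black — skip
          C black
        B black
        G gray
          A gray
            A→K: K is gray → back edge
Back edge closes the cycle K → M → F → L → G → A → K; its vertices are {A, F, G, K, L, M}.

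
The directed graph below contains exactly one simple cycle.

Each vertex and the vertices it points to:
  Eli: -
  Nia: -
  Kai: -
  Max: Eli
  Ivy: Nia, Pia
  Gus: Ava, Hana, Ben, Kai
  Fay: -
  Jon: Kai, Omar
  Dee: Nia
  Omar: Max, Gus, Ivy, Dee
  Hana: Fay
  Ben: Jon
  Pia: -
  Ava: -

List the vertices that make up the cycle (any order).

DFS with gray/black marking from Omar:
Omar gray
  Max gray
    Eli gray
    Eli black
  Max black
  Gus gray
    Ava gray
    Ava black
    Hana gray
      Fay gray
      Fay black
    Hana black
    Ben gray
      Jon gray
        Kai gray
        Kai black
        Jon→Omar: Omar is gray → back edge
Back edge closes the cycle Omar → Gus → Ben → Jon → Omar; its vertices are {Ben, Gus, Jon, Omar}.

Ben, Gus, Jon, Omar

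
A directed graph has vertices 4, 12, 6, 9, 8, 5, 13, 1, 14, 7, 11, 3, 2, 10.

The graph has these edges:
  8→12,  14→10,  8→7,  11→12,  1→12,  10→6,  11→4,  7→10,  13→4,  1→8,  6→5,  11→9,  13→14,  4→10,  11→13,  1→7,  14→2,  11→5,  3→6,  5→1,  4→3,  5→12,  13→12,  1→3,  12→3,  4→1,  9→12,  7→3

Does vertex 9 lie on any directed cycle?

9 lies on a cycle iff there is a path from 9 back to itself.
Exploring from 9, it never reaches itself; equivalently, its strongly connected component is a singleton.

No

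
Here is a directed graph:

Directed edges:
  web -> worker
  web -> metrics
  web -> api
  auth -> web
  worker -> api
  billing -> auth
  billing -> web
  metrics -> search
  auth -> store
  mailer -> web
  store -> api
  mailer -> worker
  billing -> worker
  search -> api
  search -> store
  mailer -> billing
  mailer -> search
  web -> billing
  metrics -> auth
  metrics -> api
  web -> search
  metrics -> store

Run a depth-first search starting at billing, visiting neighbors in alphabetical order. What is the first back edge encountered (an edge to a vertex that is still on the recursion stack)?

web->billing

DFS from billing (visiting neighbors in alphabetical order); mark gray on enter, black on exit:
billing gray
  auth gray
    store gray
      api gray
      api black
    store black
    web gray
      web→api: api black — skip
      web→billing: billing is gray → back edge
First back edge: web → billing.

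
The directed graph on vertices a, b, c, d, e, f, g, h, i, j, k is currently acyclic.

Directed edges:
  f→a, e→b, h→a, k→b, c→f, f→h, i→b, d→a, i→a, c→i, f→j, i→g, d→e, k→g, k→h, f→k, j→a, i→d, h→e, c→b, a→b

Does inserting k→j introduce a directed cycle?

Adding k→j creates a cycle iff j can already reach k.
Explore from j: no path reaches k. The graph stays acyclic.

No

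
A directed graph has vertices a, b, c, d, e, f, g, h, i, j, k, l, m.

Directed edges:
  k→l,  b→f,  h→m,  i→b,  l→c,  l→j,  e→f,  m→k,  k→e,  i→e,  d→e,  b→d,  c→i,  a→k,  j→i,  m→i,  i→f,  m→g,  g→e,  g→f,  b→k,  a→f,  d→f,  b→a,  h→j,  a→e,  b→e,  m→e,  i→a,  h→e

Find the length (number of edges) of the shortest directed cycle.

5

For each vertex v, BFS finds the shortest path from v back to v.
The shortest such closed walk is j → i → b → k → l → j, length 5.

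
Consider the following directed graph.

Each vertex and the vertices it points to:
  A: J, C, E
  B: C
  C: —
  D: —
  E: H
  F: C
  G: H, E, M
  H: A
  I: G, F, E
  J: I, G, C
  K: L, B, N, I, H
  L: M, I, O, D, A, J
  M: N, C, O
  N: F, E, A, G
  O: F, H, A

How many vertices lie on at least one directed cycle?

A vertex is on a directed cycle iff it belongs to a strongly connected component of size ≥ 2 (or has a self-loop).
The vertices on cycles are {A, E, G, H, I, J, M, N, O} — 9 in total.

9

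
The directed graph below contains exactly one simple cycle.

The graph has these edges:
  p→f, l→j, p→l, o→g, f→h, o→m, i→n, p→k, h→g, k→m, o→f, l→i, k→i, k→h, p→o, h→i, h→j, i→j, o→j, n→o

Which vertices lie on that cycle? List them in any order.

f, h, i, n, o

DFS with gray/black marking from o:
o gray
  g gray
  g black
  f gray
    h gray
      j gray
      j black
      h→g: g black — skip
      i gray
        n gray
          n→o: o is gray → back edge
Back edge closes the cycle o → f → h → i → n → o; its vertices are {f, h, i, n, o}.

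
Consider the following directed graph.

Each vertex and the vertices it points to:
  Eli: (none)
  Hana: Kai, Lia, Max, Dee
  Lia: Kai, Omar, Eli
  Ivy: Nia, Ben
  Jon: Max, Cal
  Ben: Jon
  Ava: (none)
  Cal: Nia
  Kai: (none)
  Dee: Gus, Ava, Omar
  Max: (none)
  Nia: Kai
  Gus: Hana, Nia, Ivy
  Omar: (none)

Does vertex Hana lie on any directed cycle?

Yes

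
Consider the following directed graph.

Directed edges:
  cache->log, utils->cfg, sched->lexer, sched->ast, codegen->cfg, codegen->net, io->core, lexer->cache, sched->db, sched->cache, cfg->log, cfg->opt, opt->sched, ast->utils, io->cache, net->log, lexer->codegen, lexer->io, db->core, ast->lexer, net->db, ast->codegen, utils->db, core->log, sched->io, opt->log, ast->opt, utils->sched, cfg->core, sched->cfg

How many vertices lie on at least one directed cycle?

A vertex is on a directed cycle iff it belongs to a strongly connected component of size ≥ 2 (or has a self-loop).
The vertices on cycles are {ast, cfg, opt, lexer, sched, utils, codegen} — 7 in total.

7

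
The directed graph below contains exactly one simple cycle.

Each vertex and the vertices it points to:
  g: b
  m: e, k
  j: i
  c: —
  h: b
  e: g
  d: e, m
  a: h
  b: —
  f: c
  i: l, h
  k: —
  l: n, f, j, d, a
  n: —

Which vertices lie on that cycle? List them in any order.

i, j, l

DFS with gray/black marking from l:
l gray
  n gray
  n black
  f gray
    c gray
    c black
  f black
  j gray
    i gray
      i→l: l is gray → back edge
Back edge closes the cycle l → j → i → l; its vertices are {i, j, l}.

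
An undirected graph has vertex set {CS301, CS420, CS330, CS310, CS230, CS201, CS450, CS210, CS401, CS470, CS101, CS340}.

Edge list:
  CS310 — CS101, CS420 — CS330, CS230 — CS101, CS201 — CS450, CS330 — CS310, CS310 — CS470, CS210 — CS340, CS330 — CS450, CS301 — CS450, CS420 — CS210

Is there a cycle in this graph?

DFS, tracking each vertex's parent; an edge to a visited non-parent vertex closes a cycle.
Start from CS230:
visit CS230 (parent –)
  visit CS101 (parent CS230)
    CS101–CS230: parent, skip
    visit CS310 (parent CS101)
      CS310–CS101: parent, skip
      visit CS470 (parent CS310)
        CS470–CS310: parent, skip
      visit CS330 (parent CS310)
        visit CS420 (parent CS330)
          CS420–CS330: parent, skip
          visit CS210 (parent CS420)
            CS210–CS420: parent, skip
            visit CS340 (parent CS210)
              CS340–CS210: parent, skip
        CS330–CS310: parent, skip
        visit CS450 (parent CS330)
          visit CS201 (parent CS450)
            CS201–CS450: parent, skip
          CS450–CS330: parent, skip
          visit CS301 (parent CS450)
            CS301–CS450: parent, skip
visit CS401 (parent –)
No non-parent visited neighbor found — the graph is a forest.

No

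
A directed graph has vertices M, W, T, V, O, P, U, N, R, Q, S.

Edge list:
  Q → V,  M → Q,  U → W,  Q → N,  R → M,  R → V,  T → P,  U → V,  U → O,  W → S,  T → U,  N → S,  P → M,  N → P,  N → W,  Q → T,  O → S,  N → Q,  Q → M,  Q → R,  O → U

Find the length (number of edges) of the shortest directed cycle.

2

For each vertex v, BFS finds the shortest path from v back to v.
The shortest such closed walk is N → Q → N, length 2.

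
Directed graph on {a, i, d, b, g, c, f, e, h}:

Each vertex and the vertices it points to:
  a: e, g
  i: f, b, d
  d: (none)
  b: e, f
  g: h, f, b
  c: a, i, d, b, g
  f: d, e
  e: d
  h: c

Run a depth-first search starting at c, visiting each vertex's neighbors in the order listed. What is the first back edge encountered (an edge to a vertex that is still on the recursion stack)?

h->c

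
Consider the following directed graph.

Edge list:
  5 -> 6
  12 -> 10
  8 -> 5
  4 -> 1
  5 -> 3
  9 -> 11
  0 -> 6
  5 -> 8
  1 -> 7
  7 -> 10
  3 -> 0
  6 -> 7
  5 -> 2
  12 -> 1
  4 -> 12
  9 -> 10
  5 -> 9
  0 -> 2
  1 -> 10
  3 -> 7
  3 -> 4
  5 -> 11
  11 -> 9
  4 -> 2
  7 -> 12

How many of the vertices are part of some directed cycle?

7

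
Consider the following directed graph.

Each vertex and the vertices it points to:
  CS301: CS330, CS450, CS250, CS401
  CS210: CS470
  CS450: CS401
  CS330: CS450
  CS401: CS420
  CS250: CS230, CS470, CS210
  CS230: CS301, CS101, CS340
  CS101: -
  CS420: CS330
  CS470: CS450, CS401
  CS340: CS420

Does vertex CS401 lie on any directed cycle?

CS401 is on a cycle iff CS401 can reach itself via ≥1 edge.
CS401 → CS420 → CS330 → CS450 → CS401 — yes.

Yes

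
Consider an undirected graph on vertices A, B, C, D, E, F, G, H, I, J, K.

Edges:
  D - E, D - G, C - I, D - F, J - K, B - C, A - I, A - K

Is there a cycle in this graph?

No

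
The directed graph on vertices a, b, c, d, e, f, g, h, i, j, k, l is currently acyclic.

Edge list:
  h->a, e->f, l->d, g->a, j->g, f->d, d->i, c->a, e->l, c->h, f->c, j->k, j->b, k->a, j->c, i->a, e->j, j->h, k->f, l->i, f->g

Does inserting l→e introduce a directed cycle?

Adding l→e creates a cycle iff e can already reach l.
Path from e: e → l.
So e → … → l → e is a cycle.

Yes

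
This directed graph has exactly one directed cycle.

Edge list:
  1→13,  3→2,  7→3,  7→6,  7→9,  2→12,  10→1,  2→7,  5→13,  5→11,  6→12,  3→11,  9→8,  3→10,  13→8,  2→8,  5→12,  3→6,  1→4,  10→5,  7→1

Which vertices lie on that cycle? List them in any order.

2, 3, 7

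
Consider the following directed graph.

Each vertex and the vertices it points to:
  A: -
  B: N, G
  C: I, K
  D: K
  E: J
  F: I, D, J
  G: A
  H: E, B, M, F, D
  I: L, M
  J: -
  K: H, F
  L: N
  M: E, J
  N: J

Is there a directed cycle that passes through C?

C lies on a cycle iff there is a path from C back to itself.
Exploring from C, it never reaches itself; equivalently, its strongly connected component is a singleton.

No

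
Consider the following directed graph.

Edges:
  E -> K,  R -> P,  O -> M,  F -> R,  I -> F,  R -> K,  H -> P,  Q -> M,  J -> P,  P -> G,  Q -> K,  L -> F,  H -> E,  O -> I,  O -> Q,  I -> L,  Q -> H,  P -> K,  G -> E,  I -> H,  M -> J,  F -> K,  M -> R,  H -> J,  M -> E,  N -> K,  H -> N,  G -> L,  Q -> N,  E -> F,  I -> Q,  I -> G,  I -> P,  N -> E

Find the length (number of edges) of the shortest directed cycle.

5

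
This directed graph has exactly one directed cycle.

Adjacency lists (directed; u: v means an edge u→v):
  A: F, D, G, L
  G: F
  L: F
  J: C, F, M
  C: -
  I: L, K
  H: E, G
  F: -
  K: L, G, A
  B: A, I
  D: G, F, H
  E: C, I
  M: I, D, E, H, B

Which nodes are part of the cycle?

A, D, E, H, I, K

DFS with gray/black marking from E:
E gray
  C gray
  C black
  I gray
    L gray
      F gray
      F black
    L black
    K gray
      K→L: L black — skip
      G gray
        G→F: F black — skip
      G black
      A gray
        A→F: F black — skip
        D gray
          D→G: G black — skip
          D→F: F black — skip
          H gray
            H→E: E is gray → back edge
Back edge closes the cycle E → I → K → A → D → H → E; its vertices are {A, D, E, H, I, K}.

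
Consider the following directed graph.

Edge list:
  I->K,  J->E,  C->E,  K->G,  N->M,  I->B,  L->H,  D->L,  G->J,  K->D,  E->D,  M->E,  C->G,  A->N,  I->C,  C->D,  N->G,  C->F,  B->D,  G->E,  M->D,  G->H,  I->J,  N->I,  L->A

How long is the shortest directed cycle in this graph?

5

For each vertex v, BFS finds the shortest path from v back to v.
The shortest such closed walk is L → A → N → M → D → L, length 5.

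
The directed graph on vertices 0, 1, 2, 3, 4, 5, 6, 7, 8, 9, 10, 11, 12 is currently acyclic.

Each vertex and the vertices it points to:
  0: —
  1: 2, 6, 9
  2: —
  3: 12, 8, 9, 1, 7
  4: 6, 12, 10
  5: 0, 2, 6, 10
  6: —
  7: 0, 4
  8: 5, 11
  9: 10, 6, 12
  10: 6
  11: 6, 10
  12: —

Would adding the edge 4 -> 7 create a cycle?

Adding 4→7 creates a cycle iff 7 can already reach 4.
Path from 7: 7 → 4.
So 7 → … → 4 → 7 is a cycle.

Yes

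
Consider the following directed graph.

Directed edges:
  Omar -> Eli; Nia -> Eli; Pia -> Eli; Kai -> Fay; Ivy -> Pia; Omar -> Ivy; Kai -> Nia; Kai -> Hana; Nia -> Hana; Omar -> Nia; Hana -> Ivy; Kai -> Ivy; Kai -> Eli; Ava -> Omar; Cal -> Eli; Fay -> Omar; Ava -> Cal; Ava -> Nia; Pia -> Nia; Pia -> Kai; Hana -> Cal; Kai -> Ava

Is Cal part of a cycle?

Cal lies on a cycle iff there is a path from Cal back to itself.
Exploring from Cal, it never reaches itself; equivalently, its strongly connected component is a singleton.

No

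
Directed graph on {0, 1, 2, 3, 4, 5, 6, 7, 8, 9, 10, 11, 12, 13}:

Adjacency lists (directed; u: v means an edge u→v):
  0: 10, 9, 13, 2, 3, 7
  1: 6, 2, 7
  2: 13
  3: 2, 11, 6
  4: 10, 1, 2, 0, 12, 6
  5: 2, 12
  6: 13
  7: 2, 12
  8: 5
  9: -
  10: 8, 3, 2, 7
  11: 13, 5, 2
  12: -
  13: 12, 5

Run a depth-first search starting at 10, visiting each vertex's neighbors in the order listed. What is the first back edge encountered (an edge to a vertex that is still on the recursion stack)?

13→5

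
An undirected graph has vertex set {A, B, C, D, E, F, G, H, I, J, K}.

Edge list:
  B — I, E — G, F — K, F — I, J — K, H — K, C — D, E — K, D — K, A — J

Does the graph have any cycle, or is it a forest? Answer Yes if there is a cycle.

DFS, tracking each vertex's parent; an edge to a visited non-parent vertex closes a cycle.
Start from K:
visit K (parent –)
  visit F (parent K)
    F–K: parent, skip
    visit I (parent F)
      I–F: parent, skip
      visit B (parent I)
        B–I: parent, skip
  visit E (parent K)
    visit G (parent E)
      G–E: parent, skip
    E–K: parent, skip
  visit H (parent K)
    H–K: parent, skip
  visit D (parent K)
    visit C (parent D)
      C–D: parent, skip
    D–K: parent, skip
  visit J (parent K)
    J–K: parent, skip
    visit A (parent J)
      A–J: parent, skip
No non-parent visited neighbor found — the graph is a forest.

No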